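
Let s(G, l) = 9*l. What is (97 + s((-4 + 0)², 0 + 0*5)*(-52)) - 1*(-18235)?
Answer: 18332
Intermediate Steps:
(97 + s((-4 + 0)², 0 + 0*5)*(-52)) - 1*(-18235) = (97 + (9*(0 + 0*5))*(-52)) - 1*(-18235) = (97 + (9*(0 + 0))*(-52)) + 18235 = (97 + (9*0)*(-52)) + 18235 = (97 + 0*(-52)) + 18235 = (97 + 0) + 18235 = 97 + 18235 = 18332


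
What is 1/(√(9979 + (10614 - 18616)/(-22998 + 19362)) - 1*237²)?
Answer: -102115242/5735692882075 - 3*√3665456246/5735692882075 ≈ -1.7835e-5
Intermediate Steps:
1/(√(9979 + (10614 - 18616)/(-22998 + 19362)) - 1*237²) = 1/(√(9979 - 8002/(-3636)) - 1*56169) = 1/(√(9979 - 8002*(-1/3636)) - 56169) = 1/(√(9979 + 4001/1818) - 56169) = 1/(√(18145823/1818) - 56169) = 1/(√3665456246/606 - 56169) = 1/(-56169 + √3665456246/606)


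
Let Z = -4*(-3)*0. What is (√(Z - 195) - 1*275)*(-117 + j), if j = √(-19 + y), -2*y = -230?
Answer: (117 - 4*√6)*(275 - I*√195) ≈ 29481.0 - 1497.0*I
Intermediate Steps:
y = 115 (y = -½*(-230) = 115)
Z = 0 (Z = 12*0 = 0)
j = 4*√6 (j = √(-19 + 115) = √96 = 4*√6 ≈ 9.7980)
(√(Z - 195) - 1*275)*(-117 + j) = (√(0 - 195) - 1*275)*(-117 + 4*√6) = (√(-195) - 275)*(-117 + 4*√6) = (I*√195 - 275)*(-117 + 4*√6) = (-275 + I*√195)*(-117 + 4*√6)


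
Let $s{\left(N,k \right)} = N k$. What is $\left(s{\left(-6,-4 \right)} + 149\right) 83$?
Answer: $14359$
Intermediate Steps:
$\left(s{\left(-6,-4 \right)} + 149\right) 83 = \left(\left(-6\right) \left(-4\right) + 149\right) 83 = \left(24 + 149\right) 83 = 173 \cdot 83 = 14359$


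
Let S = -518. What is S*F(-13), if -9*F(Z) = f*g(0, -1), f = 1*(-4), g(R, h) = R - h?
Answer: -2072/9 ≈ -230.22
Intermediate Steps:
f = -4
F(Z) = 4/9 (F(Z) = -(-4)*(0 - 1*(-1))/9 = -(-4)*(0 + 1)/9 = -(-4)/9 = -⅑*(-4) = 4/9)
S*F(-13) = -518*4/9 = -2072/9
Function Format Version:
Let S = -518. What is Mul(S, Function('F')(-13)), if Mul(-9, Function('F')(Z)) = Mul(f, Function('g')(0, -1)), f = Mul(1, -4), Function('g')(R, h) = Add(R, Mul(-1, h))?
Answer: Rational(-2072, 9) ≈ -230.22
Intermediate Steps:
f = -4
Function('F')(Z) = Rational(4, 9) (Function('F')(Z) = Mul(Rational(-1, 9), Mul(-4, Add(0, Mul(-1, -1)))) = Mul(Rational(-1, 9), Mul(-4, Add(0, 1))) = Mul(Rational(-1, 9), Mul(-4, 1)) = Mul(Rational(-1, 9), -4) = Rational(4, 9))
Mul(S, Function('F')(-13)) = Mul(-518, Rational(4, 9)) = Rational(-2072, 9)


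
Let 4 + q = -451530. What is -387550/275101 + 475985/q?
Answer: -305935951185/124217454934 ≈ -2.4629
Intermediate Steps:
q = -451534 (q = -4 - 451530 = -451534)
-387550/275101 + 475985/q = -387550/275101 + 475985/(-451534) = -387550*1/275101 + 475985*(-1/451534) = -387550/275101 - 475985/451534 = -305935951185/124217454934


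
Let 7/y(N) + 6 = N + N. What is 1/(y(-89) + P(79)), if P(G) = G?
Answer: 184/14529 ≈ 0.012664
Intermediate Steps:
y(N) = 7/(-6 + 2*N) (y(N) = 7/(-6 + (N + N)) = 7/(-6 + 2*N))
1/(y(-89) + P(79)) = 1/(7/(2*(-3 - 89)) + 79) = 1/((7/2)/(-92) + 79) = 1/((7/2)*(-1/92) + 79) = 1/(-7/184 + 79) = 1/(14529/184) = 184/14529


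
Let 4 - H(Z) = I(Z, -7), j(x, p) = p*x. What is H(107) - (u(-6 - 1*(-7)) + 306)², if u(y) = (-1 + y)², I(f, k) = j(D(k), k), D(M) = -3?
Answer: -93653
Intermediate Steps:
I(f, k) = -3*k (I(f, k) = k*(-3) = -3*k)
H(Z) = -17 (H(Z) = 4 - (-3)*(-7) = 4 - 1*21 = 4 - 21 = -17)
H(107) - (u(-6 - 1*(-7)) + 306)² = -17 - ((-1 + (-6 - 1*(-7)))² + 306)² = -17 - ((-1 + (-6 + 7))² + 306)² = -17 - ((-1 + 1)² + 306)² = -17 - (0² + 306)² = -17 - (0 + 306)² = -17 - 1*306² = -17 - 1*93636 = -17 - 93636 = -93653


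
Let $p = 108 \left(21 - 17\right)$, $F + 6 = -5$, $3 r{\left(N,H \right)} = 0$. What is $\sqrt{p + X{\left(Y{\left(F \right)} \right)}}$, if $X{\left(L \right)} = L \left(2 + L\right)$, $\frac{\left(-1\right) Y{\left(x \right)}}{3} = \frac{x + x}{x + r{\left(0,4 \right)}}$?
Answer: $2 \sqrt{114} \approx 21.354$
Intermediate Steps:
$r{\left(N,H \right)} = 0$ ($r{\left(N,H \right)} = \frac{1}{3} \cdot 0 = 0$)
$F = -11$ ($F = -6 - 5 = -11$)
$Y{\left(x \right)} = -6$ ($Y{\left(x \right)} = - 3 \frac{x + x}{x + 0} = - 3 \frac{2 x}{x} = \left(-3\right) 2 = -6$)
$p = 432$ ($p = 108 \cdot 4 = 432$)
$\sqrt{p + X{\left(Y{\left(F \right)} \right)}} = \sqrt{432 - 6 \left(2 - 6\right)} = \sqrt{432 - -24} = \sqrt{432 + 24} = \sqrt{456} = 2 \sqrt{114}$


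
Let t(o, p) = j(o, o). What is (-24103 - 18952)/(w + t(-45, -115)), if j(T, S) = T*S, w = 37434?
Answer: -43055/39459 ≈ -1.0911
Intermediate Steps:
j(T, S) = S*T
t(o, p) = o² (t(o, p) = o*o = o²)
(-24103 - 18952)/(w + t(-45, -115)) = (-24103 - 18952)/(37434 + (-45)²) = -43055/(37434 + 2025) = -43055/39459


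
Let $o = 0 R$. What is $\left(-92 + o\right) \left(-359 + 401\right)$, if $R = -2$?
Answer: $-3864$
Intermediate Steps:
$o = 0$ ($o = 0 \left(-2\right) = 0$)
$\left(-92 + o\right) \left(-359 + 401\right) = \left(-92 + 0\right) \left(-359 + 401\right) = \left(-92\right) 42 = -3864$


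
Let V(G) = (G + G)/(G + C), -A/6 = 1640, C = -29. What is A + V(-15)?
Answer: -216465/22 ≈ -9839.3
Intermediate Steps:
A = -9840 (A = -6*1640 = -9840)
V(G) = 2*G/(-29 + G) (V(G) = (G + G)/(G - 29) = (2*G)/(-29 + G) = 2*G/(-29 + G))
A + V(-15) = -9840 + 2*(-15)/(-29 - 15) = -9840 + 2*(-15)/(-44) = -9840 + 2*(-15)*(-1/44) = -9840 + 15/22 = -216465/22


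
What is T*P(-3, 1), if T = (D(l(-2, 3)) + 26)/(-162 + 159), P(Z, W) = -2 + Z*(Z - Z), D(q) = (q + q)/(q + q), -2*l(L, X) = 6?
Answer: 18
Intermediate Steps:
l(L, X) = -3 (l(L, X) = -½*6 = -3)
D(q) = 1 (D(q) = (2*q)/((2*q)) = (2*q)*(1/(2*q)) = 1)
P(Z, W) = -2 (P(Z, W) = -2 + Z*0 = -2 + 0 = -2)
T = -9 (T = (1 + 26)/(-162 + 159) = 27/(-3) = 27*(-⅓) = -9)
T*P(-3, 1) = -9*(-2) = 18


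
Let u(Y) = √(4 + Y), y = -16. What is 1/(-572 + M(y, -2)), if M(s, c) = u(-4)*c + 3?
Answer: -1/569 ≈ -0.0017575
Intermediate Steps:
M(s, c) = 3 (M(s, c) = √(4 - 4)*c + 3 = √0*c + 3 = 0*c + 3 = 0 + 3 = 3)
1/(-572 + M(y, -2)) = 1/(-572 + 3) = 1/(-569) = -1/569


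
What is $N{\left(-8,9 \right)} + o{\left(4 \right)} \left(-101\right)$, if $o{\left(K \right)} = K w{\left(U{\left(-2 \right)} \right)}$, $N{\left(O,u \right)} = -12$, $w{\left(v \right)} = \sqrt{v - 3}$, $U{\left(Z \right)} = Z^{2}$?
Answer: $-416$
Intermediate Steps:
$w{\left(v \right)} = \sqrt{-3 + v}$
$o{\left(K \right)} = K$ ($o{\left(K \right)} = K \sqrt{-3 + \left(-2\right)^{2}} = K \sqrt{-3 + 4} = K \sqrt{1} = K 1 = K$)
$N{\left(-8,9 \right)} + o{\left(4 \right)} \left(-101\right) = -12 + 4 \left(-101\right) = -12 - 404 = -416$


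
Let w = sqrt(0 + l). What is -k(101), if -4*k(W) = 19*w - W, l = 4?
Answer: -63/4 ≈ -15.750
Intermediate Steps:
w = 2 (w = sqrt(0 + 4) = sqrt(4) = 2)
k(W) = -19/2 + W/4 (k(W) = -(19*2 - W)/4 = -(38 - W)/4 = -19/2 + W/4)
-k(101) = -(-19/2 + (1/4)*101) = -(-19/2 + 101/4) = -1*63/4 = -63/4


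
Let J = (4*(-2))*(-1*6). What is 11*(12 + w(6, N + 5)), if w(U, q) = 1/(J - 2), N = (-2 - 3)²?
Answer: 6083/46 ≈ 132.24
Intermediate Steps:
N = 25 (N = (-5)² = 25)
J = 48 (J = -8*(-6) = 48)
w(U, q) = 1/46 (w(U, q) = 1/(48 - 2) = 1/46)
11*(12 + w(6, N + 5)) = 11*(12 + 1/46) = 11*(553/46) = 6083/46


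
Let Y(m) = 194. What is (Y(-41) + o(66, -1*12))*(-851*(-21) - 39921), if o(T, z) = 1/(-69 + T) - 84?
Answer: -2418150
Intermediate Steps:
o(T, z) = -84 + 1/(-69 + T)
(Y(-41) + o(66, -1*12))*(-851*(-21) - 39921) = (194 + (5797 - 84*66)/(-69 + 66))*(-851*(-21) - 39921) = (194 + (5797 - 5544)/(-3))*(17871 - 39921) = (194 - 1/3*253)*(-22050) = (194 - 253/3)*(-22050) = (329/3)*(-22050) = -2418150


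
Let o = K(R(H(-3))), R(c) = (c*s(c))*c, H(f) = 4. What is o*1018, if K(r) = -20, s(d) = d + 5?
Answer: -20360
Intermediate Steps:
s(d) = 5 + d
R(c) = c²*(5 + c) (R(c) = (c*(5 + c))*c = c²*(5 + c))
o = -20
o*1018 = -20*1018 = -20360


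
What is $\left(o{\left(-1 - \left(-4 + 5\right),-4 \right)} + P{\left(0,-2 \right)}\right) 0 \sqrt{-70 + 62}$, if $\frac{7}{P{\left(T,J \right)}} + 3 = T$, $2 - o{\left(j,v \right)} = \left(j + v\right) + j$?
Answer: $0$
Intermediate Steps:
$o{\left(j,v \right)} = 2 - v - 2 j$ ($o{\left(j,v \right)} = 2 - \left(\left(j + v\right) + j\right) = 2 - \left(v + 2 j\right) = 2 - v - 2 j$)
$P{\left(T,J \right)} = \frac{7}{-3 + T}$
$\left(o{\left(-1 - \left(-4 + 5\right),-4 \right)} + P{\left(0,-2 \right)}\right) 0 \sqrt{-70 + 62} = \left(\left(2 - -4 - 2 \left(-1 - \left(-4 + 5\right)\right)\right) + \frac{7}{-3 + 0}\right) 0 \sqrt{-70 + 62} = \left(\left(2 + 4 - 2 \left(-1 - 1\right)\right) + \frac{7}{-3}\right) 0 \sqrt{-8} = \left(\left(2 + 4 - 2 \left(-1 - 1\right)\right) + 7 \left(- \frac{1}{3}\right)\right) 0 \cdot 2 i \sqrt{2} = \left(\left(2 + 4 - -4\right) - \frac{7}{3}\right) 0 \cdot 2 i \sqrt{2} = \left(\left(2 + 4 + 4\right) - \frac{7}{3}\right) 0 \cdot 2 i \sqrt{2} = \left(10 - \frac{7}{3}\right) 0 \cdot 2 i \sqrt{2} = \frac{23}{3} \cdot 0 \cdot 2 i \sqrt{2} = 0 \cdot 2 i \sqrt{2} = 0$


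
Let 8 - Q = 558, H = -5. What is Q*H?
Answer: 2750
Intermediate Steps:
Q = -550 (Q = 8 - 1*558 = 8 - 558 = -550)
Q*H = -550*(-5) = 2750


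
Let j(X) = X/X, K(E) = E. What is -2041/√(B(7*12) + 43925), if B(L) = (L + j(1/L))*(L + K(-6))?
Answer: -2041*√50555/50555 ≈ -9.0774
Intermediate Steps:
j(X) = 1
B(L) = (1 + L)*(-6 + L) (B(L) = (L + 1)*(L - 6) = (1 + L)*(-6 + L))
-2041/√(B(7*12) + 43925) = -2041/√((-6 + (7*12)² - 35*12) + 43925) = -2041/√((-6 + 84² - 5*84) + 43925) = -2041/√((-6 + 7056 - 420) + 43925) = -2041/√(6630 + 43925) = -2041*√50555/50555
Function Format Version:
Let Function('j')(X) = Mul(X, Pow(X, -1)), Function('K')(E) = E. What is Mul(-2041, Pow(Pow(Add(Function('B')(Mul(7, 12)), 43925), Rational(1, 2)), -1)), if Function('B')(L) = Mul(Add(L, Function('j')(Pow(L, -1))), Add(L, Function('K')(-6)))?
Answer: Mul(Rational(-2041, 50555), Pow(50555, Rational(1, 2))) ≈ -9.0774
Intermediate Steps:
Function('j')(X) = 1
Function('B')(L) = Mul(Add(1, L), Add(-6, L)) (Function('B')(L) = Mul(Add(L, 1), Add(L, -6)) = Mul(Add(1, L), Add(-6, L)))
Mul(-2041, Pow(Pow(Add(Function('B')(Mul(7, 12)), 43925), Rational(1, 2)), -1)) = Mul(-2041, Pow(Pow(Add(Add(-6, Pow(Mul(7, 12), 2), Mul(-5, Mul(7, 12))), 43925), Rational(1, 2)), -1)) = Mul(-2041, Pow(Pow(Add(Add(-6, Pow(84, 2), Mul(-5, 84)), 43925), Rational(1, 2)), -1)) = Mul(-2041, Pow(Pow(Add(Add(-6, 7056, -420), 43925), Rational(1, 2)), -1)) = Mul(-2041, Pow(Pow(Add(6630, 43925), Rational(1, 2)), -1)) = Mul(-2041, Pow(Pow(50555, Rational(1, 2)), -1)) = Mul(-2041, Mul(Rational(1, 50555), Pow(50555, Rational(1, 2)))) = Mul(Rational(-2041, 50555), Pow(50555, Rational(1, 2)))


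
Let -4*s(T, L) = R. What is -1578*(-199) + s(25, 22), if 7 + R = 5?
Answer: 628045/2 ≈ 3.1402e+5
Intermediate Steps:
R = -2 (R = -7 + 5 = -2)
s(T, L) = ½ (s(T, L) = -¼*(-2) = ½)
-1578*(-199) + s(25, 22) = -1578*(-199) + ½ = 314022 + ½ = 628045/2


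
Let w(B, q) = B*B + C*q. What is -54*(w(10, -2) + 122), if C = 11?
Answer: -10800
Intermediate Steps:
w(B, q) = B**2 + 11*q (w(B, q) = B*B + 11*q = B**2 + 11*q)
-54*(w(10, -2) + 122) = -54*((10**2 + 11*(-2)) + 122) = -54*((100 - 22) + 122) = -54*(78 + 122) = -54*200 = -10800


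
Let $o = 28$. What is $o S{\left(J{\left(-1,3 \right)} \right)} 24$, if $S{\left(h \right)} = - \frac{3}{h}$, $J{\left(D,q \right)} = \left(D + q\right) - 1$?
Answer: $-2016$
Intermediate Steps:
$J{\left(D,q \right)} = -1 + D + q$
$o S{\left(J{\left(-1,3 \right)} \right)} 24 = 28 \left(- \frac{3}{-1 - 1 + 3}\right) 24 = 28 \left(- \frac{3}{1}\right) 24 = 28 \left(\left(-3\right) 1\right) 24 = 28 \left(-3\right) 24 = \left(-84\right) 24 = -2016$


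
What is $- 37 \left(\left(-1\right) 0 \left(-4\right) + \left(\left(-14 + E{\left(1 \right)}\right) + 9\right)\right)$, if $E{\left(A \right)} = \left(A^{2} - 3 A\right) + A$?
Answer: $222$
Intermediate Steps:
$E{\left(A \right)} = A^{2} - 2 A$
$- 37 \left(\left(-1\right) 0 \left(-4\right) + \left(\left(-14 + E{\left(1 \right)}\right) + 9\right)\right) = - 37 \left(\left(-1\right) 0 \left(-4\right) + \left(\left(-14 + 1 \left(-2 + 1\right)\right) + 9\right)\right) = - 37 \left(0 \left(-4\right) + \left(\left(-14 + 1 \left(-1\right)\right) + 9\right)\right) = - 37 \left(0 + \left(\left(-14 - 1\right) + 9\right)\right) = - 37 \left(0 + \left(-15 + 9\right)\right) = - 37 \left(0 - 6\right) = \left(-37\right) \left(-6\right) = 222$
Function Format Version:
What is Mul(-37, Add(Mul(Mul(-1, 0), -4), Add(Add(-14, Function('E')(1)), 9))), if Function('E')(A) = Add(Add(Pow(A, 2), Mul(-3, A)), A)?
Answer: 222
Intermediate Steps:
Function('E')(A) = Add(Pow(A, 2), Mul(-2, A))
Mul(-37, Add(Mul(Mul(-1, 0), -4), Add(Add(-14, Function('E')(1)), 9))) = Mul(-37, Add(Mul(Mul(-1, 0), -4), Add(Add(-14, Mul(1, Add(-2, 1))), 9))) = Mul(-37, Add(Mul(0, -4), Add(Add(-14, Mul(1, -1)), 9))) = Mul(-37, Add(0, Add(Add(-14, -1), 9))) = Mul(-37, Add(0, Add(-15, 9))) = Mul(-37, Add(0, -6)) = Mul(-37, -6) = 222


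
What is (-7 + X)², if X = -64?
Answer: 5041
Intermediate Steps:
(-7 + X)² = (-7 - 64)² = (-71)² = 5041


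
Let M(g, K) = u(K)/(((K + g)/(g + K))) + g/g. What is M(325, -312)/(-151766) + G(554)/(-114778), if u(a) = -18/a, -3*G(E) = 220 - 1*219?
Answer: -5523269/1358713039944 ≈ -4.0651e-6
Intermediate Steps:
G(E) = -⅓ (G(E) = -(220 - 1*219)/3 = -(220 - 219)/3 = -⅓*1 = -⅓)
M(g, K) = 1 - 18/K (M(g, K) = (-18/K)/(((K + g)/(g + K))) + g/g = (-18/K)/(((K + g)/(K + g))) + 1 = -18/K/1 + 1 = -18/K*1 + 1 = -18/K + 1 = 1 - 18/K)
M(325, -312)/(-151766) + G(554)/(-114778) = ((-18 - 312)/(-312))/(-151766) - ⅓/(-114778) = -1/312*(-330)*(-1/151766) - ⅓*(-1/114778) = (55/52)*(-1/151766) + 1/344334 = -55/7891832 + 1/344334 = -5523269/1358713039944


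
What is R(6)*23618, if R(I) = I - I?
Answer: 0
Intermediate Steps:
R(I) = 0
R(6)*23618 = 0*23618 = 0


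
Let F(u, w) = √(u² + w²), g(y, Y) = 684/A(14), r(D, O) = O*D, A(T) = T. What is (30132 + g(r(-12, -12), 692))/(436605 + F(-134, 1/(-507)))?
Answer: 215546784325587/3118161769241806 - 4868721*√4615571845/15590808846209030 ≈ 0.069105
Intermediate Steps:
r(D, O) = D*O
g(y, Y) = 342/7 (g(y, Y) = 684/14 = 684*(1/14) = 342/7)
(30132 + g(r(-12, -12), 692))/(436605 + F(-134, 1/(-507))) = (30132 + 342/7)/(436605 + √((-134)² + (1/(-507))²)) = 211266/(7*(436605 + √(17956 + (-1/507)²))) = 211266/(7*(436605 + √(17956 + 1/257049))) = 211266/(7*(436605 + √(4615571845/257049))) = 211266/(7*(436605 + √4615571845/507))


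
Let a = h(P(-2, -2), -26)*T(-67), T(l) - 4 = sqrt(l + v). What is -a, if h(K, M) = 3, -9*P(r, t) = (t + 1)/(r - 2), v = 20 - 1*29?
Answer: -12 - 6*I*sqrt(19) ≈ -12.0 - 26.153*I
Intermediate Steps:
v = -9 (v = 20 - 29 = -9)
P(r, t) = -(1 + t)/(9*(-2 + r)) (P(r, t) = -(t + 1)/(9*(r - 2)) = -(1 + t)/(9*(-2 + r)))
T(l) = 4 + sqrt(-9 + l) (T(l) = 4 + sqrt(l - 9) = 4 + sqrt(-9 + l))
a = 12 + 6*I*sqrt(19) (a = 3*(4 + sqrt(-9 - 67)) = 3*(4 + sqrt(-76)) = 3*(4 + 2*I*sqrt(19)) = 12 + 6*I*sqrt(19) ≈ 12.0 + 26.153*I)
-a = -(12 + 6*I*sqrt(19)) = -12 - 6*I*sqrt(19)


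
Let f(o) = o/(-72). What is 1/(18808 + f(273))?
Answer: 24/451301 ≈ 5.3180e-5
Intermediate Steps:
f(o) = -o/72 (f(o) = o*(-1/72) = -o/72)
1/(18808 + f(273)) = 1/(18808 - 1/72*273) = 1/(18808 - 91/24) = 1/(451301/24) = 24/451301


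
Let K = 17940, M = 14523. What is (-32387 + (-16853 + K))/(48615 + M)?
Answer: -15650/31569 ≈ -0.49574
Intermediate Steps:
(-32387 + (-16853 + K))/(48615 + M) = (-32387 + (-16853 + 17940))/(48615 + 14523) = (-32387 + 1087)/63138 = -31300*1/63138 = -15650/31569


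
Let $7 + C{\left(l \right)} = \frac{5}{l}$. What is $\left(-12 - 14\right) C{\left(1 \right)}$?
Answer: $52$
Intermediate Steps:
$C{\left(l \right)} = -7 + \frac{5}{l}$
$\left(-12 - 14\right) C{\left(1 \right)} = \left(-12 - 14\right) \left(-7 + \frac{5}{1}\right) = - 26 \left(-7 + 5 \cdot 1\right) = - 26 \left(-7 + 5\right) = \left(-26\right) \left(-2\right) = 52$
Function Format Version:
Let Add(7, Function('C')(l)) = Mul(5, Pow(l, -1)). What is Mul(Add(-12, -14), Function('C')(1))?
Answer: 52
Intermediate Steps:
Function('C')(l) = Add(-7, Mul(5, Pow(l, -1)))
Mul(Add(-12, -14), Function('C')(1)) = Mul(Add(-12, -14), Add(-7, Mul(5, Pow(1, -1)))) = Mul(-26, Add(-7, Mul(5, 1))) = Mul(-26, Add(-7, 5)) = Mul(-26, -2) = 52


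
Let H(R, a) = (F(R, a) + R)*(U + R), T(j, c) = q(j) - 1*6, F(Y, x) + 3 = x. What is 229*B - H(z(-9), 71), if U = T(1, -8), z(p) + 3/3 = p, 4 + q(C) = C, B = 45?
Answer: 11407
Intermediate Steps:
q(C) = -4 + C
F(Y, x) = -3 + x
z(p) = -1 + p
T(j, c) = -10 + j (T(j, c) = (-4 + j) - 1*6 = (-4 + j) - 6 = -10 + j)
U = -9 (U = -10 + 1 = -9)
H(R, a) = (-9 + R)*(-3 + R + a) (H(R, a) = ((-3 + a) + R)*(-9 + R) = (-3 + R + a)*(-9 + R) = (-9 + R)*(-3 + R + a))
229*B - H(z(-9), 71) = 229*45 - (27 + (-1 - 9)² - 12*(-1 - 9) - 9*71 + (-1 - 9)*71) = 10305 - (27 + (-10)² - 12*(-10) - 639 - 10*71) = 10305 - (27 + 100 + 120 - 639 - 710) = 10305 - 1*(-1102) = 10305 + 1102 = 11407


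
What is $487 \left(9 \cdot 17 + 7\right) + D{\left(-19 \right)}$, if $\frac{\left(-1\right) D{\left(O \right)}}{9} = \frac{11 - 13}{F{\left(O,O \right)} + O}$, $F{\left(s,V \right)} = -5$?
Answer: $\frac{311677}{4} \approx 77919.0$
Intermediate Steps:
$D{\left(O \right)} = \frac{18}{-5 + O}$ ($D{\left(O \right)} = - 9 \frac{11 - 13}{-5 + O} = - 9 \left(- \frac{2}{-5 + O}\right) = \frac{18}{-5 + O}$)
$487 \left(9 \cdot 17 + 7\right) + D{\left(-19 \right)} = 487 \left(9 \cdot 17 + 7\right) + \frac{18}{-5 - 19} = 487 \left(153 + 7\right) + \frac{18}{-24} = 487 \cdot 160 + 18 \left(- \frac{1}{24}\right) = 77920 - \frac{3}{4} = \frac{311677}{4}$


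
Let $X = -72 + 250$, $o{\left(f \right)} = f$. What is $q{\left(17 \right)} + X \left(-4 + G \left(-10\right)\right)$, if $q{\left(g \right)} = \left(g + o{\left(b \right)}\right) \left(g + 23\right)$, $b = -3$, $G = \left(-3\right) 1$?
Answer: $5188$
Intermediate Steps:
$G = -3$
$X = 178$
$q{\left(g \right)} = \left(-3 + g\right) \left(23 + g\right)$ ($q{\left(g \right)} = \left(g - 3\right) \left(g + 23\right) = \left(-3 + g\right) \left(23 + g\right)$)
$q{\left(17 \right)} + X \left(-4 + G \left(-10\right)\right) = \left(-69 + 17^{2} + 20 \cdot 17\right) + 178 \left(-4 - -30\right) = \left(-69 + 289 + 340\right) + 178 \left(-4 + 30\right) = 560 + 178 \cdot 26 = 560 + 4628 = 5188$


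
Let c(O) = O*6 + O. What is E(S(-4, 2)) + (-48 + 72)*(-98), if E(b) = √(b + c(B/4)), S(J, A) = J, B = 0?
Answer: -2352 + 2*I ≈ -2352.0 + 2.0*I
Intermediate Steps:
c(O) = 7*O (c(O) = 6*O + O = 7*O)
E(b) = √b (E(b) = √(b + 7*(0/4)) = √(b + 7*(0*(¼))) = √(b + 7*0) = √(b + 0) = √b)
E(S(-4, 2)) + (-48 + 72)*(-98) = √(-4) + (-48 + 72)*(-98) = 2*I + 24*(-98) = 2*I - 2352 = -2352 + 2*I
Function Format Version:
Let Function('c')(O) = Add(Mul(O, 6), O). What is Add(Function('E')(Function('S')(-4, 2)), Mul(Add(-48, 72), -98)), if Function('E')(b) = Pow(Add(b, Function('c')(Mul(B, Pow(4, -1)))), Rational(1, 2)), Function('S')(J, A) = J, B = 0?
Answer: Add(-2352, Mul(2, I)) ≈ Add(-2352.0, Mul(2.0000, I))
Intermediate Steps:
Function('c')(O) = Mul(7, O) (Function('c')(O) = Add(Mul(6, O), O) = Mul(7, O))
Function('E')(b) = Pow(b, Rational(1, 2)) (Function('E')(b) = Pow(Add(b, Mul(7, Mul(0, Pow(4, -1)))), Rational(1, 2)) = Pow(Add(b, Mul(7, Mul(0, Rational(1, 4)))), Rational(1, 2)) = Pow(Add(b, Mul(7, 0)), Rational(1, 2)) = Pow(Add(b, 0), Rational(1, 2)) = Pow(b, Rational(1, 2)))
Add(Function('E')(Function('S')(-4, 2)), Mul(Add(-48, 72), -98)) = Add(Pow(-4, Rational(1, 2)), Mul(Add(-48, 72), -98)) = Add(Mul(2, I), Mul(24, -98)) = Add(Mul(2, I), -2352) = Add(-2352, Mul(2, I))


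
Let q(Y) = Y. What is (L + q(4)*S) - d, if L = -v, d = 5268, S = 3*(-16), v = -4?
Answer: -5456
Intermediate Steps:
S = -48
L = 4 (L = -1*(-4) = 4)
(L + q(4)*S) - d = (4 + 4*(-48)) - 1*5268 = (4 - 192) - 5268 = -188 - 5268 = -5456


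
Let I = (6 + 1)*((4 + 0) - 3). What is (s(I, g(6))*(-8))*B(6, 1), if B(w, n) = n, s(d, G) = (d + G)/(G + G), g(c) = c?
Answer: -26/3 ≈ -8.6667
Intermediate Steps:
I = 7 (I = 7*(4 - 3) = 7*1 = 7)
s(d, G) = (G + d)/(2*G) (s(d, G) = (G + d)/((2*G)) = (G + d)*(1/(2*G)) = (G + d)/(2*G))
(s(I, g(6))*(-8))*B(6, 1) = (((½)*(6 + 7)/6)*(-8))*1 = (((½)*(⅙)*13)*(-8))*1 = ((13/12)*(-8))*1 = -26/3*1 = -26/3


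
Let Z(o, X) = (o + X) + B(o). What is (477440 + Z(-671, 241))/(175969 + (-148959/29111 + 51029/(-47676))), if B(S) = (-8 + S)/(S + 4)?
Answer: 15226959122954916/5617016076540763 ≈ 2.7109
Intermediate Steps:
B(S) = (-8 + S)/(4 + S)
Z(o, X) = X + o + (-8 + o)/(4 + o) (Z(o, X) = (o + X) + (-8 + o)/(4 + o) = (X + o) + (-8 + o)/(4 + o) = X + o + (-8 + o)/(4 + o))
(477440 + Z(-671, 241))/(175969 + (-148959/29111 + 51029/(-47676))) = (477440 + (-8 - 671 + (4 - 671)*(241 - 671))/(4 - 671))/(175969 + (-148959/29111 + 51029/(-47676))) = (477440 + (-8 - 671 - 667*(-430))/(-667))/(175969 + (-148959*1/29111 + 51029*(-1/47676))) = (477440 - (-8 - 671 + 286810)/667)/(175969 + (-148959/29111 - 51029/47676)) = (477440 - 1/667*286131)/(175969 - 8587274503/1387896036) = (477440 - 286131/667)/(244218090284381/1387896036) = (318166349/667)*(1387896036/244218090284381) = 15226959122954916/5617016076540763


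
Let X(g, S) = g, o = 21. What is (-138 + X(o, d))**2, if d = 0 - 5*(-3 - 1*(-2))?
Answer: 13689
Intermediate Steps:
d = 5 (d = 0 - 5*(-3 + 2) = 0 - 5*(-1) = 0 + 5 = 5)
(-138 + X(o, d))**2 = (-138 + 21)**2 = (-117)**2 = 13689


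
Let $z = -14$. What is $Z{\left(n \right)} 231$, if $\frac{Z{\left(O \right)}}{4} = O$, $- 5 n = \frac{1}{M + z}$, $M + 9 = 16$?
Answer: $\frac{132}{5} \approx 26.4$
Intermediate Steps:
$M = 7$ ($M = -9 + 16 = 7$)
$n = \frac{1}{35}$ ($n = - \frac{1}{5 \left(7 - 14\right)} = - \frac{1}{5 \left(-7\right)} = \left(- \frac{1}{5}\right) \left(- \frac{1}{7}\right) = \frac{1}{35} \approx 0.028571$)
$Z{\left(O \right)} = 4 O$
$Z{\left(n \right)} 231 = 4 \cdot \frac{1}{35} \cdot 231 = \frac{4}{35} \cdot 231 = \frac{132}{5}$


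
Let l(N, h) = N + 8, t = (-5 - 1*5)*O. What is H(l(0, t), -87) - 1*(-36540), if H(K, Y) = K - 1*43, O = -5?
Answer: 36505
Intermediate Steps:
t = 50 (t = (-5 - 1*5)*(-5) = (-5 - 5)*(-5) = -10*(-5) = 50)
l(N, h) = 8 + N
H(K, Y) = -43 + K (H(K, Y) = K - 43 = -43 + K)
H(l(0, t), -87) - 1*(-36540) = (-43 + (8 + 0)) - 1*(-36540) = (-43 + 8) + 36540 = -35 + 36540 = 36505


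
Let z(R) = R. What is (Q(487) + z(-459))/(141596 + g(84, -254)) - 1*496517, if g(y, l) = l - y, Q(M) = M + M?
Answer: -70136997871/141258 ≈ -4.9652e+5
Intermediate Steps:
Q(M) = 2*M
(Q(487) + z(-459))/(141596 + g(84, -254)) - 1*496517 = (2*487 - 459)/(141596 + (-254 - 1*84)) - 1*496517 = (974 - 459)/(141596 + (-254 - 84)) - 496517 = 515/(141596 - 338) - 496517 = 515/141258 - 496517 = -70136997871/141258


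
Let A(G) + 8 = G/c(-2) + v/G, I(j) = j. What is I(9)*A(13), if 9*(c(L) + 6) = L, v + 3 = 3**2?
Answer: -63081/728 ≈ -86.650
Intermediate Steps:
v = 6 (v = -3 + 3**2 = -3 + 9 = 6)
c(L) = -6 + L/9
A(G) = -8 + 6/G - 9*G/56 (A(G) = -8 + (G/(-6 + (1/9)*(-2)) + 6/G) = -8 + (G/(-6 - 2/9) + 6/G) = -8 + (G/(-56/9) + 6/G) = -8 + (G*(-9/56) + 6/G) = -8 + (-9*G/56 + 6/G) = -8 + (6/G - 9*G/56) = -8 + 6/G - 9*G/56)
I(9)*A(13) = 9*(-8 + 6/13 - 9/56*13) = 9*(-8 + 6*(1/13) - 117/56) = 9*(-8 + 6/13 - 117/56) = 9*(-7009/728) = -63081/728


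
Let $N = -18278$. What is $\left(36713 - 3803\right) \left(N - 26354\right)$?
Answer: $-1468839120$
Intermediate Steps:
$\left(36713 - 3803\right) \left(N - 26354\right) = \left(36713 - 3803\right) \left(-18278 - 26354\right) = 32910 \left(-44632\right) = -1468839120$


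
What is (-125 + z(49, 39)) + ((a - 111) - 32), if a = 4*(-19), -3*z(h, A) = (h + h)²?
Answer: -10636/3 ≈ -3545.3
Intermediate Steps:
z(h, A) = -4*h²/3 (z(h, A) = -(h + h)²/3 = -4*h²/3)
a = -76
(-125 + z(49, 39)) + ((a - 111) - 32) = (-125 - 4/3*49²) + ((-76 - 111) - 32) = (-125 - 4/3*2401) + (-187 - 32) = (-125 - 9604/3) - 219 = -9979/3 - 219 = -10636/3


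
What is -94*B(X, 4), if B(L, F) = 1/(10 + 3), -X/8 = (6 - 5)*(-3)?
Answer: -94/13 ≈ -7.2308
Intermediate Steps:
X = 24 (X = -8*(6 - 5)*(-3) = -8*(-3) = 24)
B(L, F) = 1/13
-94*B(X, 4) = -94*1/13 = -94/13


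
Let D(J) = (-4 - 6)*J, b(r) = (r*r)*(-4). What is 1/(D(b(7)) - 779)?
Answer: 1/1181 ≈ 0.00084674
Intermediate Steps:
b(r) = -4*r**2 (b(r) = r**2*(-4) = -4*r**2)
D(J) = -10*J
1/(D(b(7)) - 779) = 1/(-(-40)*7**2 - 779) = 1/(-(-40)*49 - 779) = 1/(-10*(-196) - 779) = 1/(1960 - 779) = 1/1181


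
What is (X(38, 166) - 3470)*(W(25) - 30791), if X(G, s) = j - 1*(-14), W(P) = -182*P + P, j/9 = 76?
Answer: 97895952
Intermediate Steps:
j = 684 (j = 9*76 = 684)
W(P) = -181*P
X(G, s) = 698 (X(G, s) = 684 - 1*(-14) = 684 + 14 = 698)
(X(38, 166) - 3470)*(W(25) - 30791) = (698 - 3470)*(-181*25 - 30791) = -2772*(-4525 - 30791) = -2772*(-35316) = 97895952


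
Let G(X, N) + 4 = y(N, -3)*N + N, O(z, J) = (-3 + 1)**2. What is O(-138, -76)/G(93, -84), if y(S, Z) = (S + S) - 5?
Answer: 1/3611 ≈ 0.00027693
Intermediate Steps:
O(z, J) = 4 (O(z, J) = (-2)**2 = 4)
y(S, Z) = -5 + 2*S (y(S, Z) = 2*S - 5 = -5 + 2*S)
G(X, N) = -4 + N + N*(-5 + 2*N) (G(X, N) = -4 + ((-5 + 2*N)*N + N) = -4 + (N*(-5 + 2*N) + N) = -4 + (N + N*(-5 + 2*N)) = -4 + N + N*(-5 + 2*N))
O(-138, -76)/G(93, -84) = 4/(-4 - 84 - 84*(-5 + 2*(-84))) = 4/(-4 - 84 - 84*(-5 - 168)) = 4/(-4 - 84 - 84*(-173)) = 4/(-4 - 84 + 14532) = 4/14444 = 4*(1/14444) = 1/3611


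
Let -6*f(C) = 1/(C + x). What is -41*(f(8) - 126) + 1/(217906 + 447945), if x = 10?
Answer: 371524216727/71911908 ≈ 5166.4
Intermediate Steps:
f(C) = -1/(6*(10 + C)) (f(C) = -1/(6*(C + 10)) = -1/(6*(10 + C)))
-41*(f(8) - 126) + 1/(217906 + 447945) = -41*(-1/(60 + 6*8) - 126) + 1/(217906 + 447945) = -41*(-1/(60 + 48) - 126) + 1/665851 = -41*(-1/108 - 126) + 1/665851 = -41*(-13609/108) + 1/665851 = 557969/108 + 1/665851 = 371524216727/71911908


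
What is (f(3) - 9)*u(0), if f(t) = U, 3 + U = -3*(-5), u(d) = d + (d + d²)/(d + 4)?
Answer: 0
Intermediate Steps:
u(d) = d + (d + d²)/(4 + d)
U = 12 (U = -3 - 3*(-5) = -3 + 15 = 12)
f(t) = 12
(f(3) - 9)*u(0) = (12 - 9)*(0*(5 + 2*0)/(4 + 0)) = 3*(0*(5 + 0)/4) = 3*(0*(¼)*5) = 3*0 = 0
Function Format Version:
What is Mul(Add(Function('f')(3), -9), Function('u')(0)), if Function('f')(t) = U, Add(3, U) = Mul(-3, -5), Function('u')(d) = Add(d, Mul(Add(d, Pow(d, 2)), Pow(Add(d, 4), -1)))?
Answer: 0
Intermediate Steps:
Function('u')(d) = Add(d, Mul(Pow(Add(4, d), -1), Add(d, Pow(d, 2)))) (Function('u')(d) = Add(d, Mul(Add(d, Pow(d, 2)), Pow(Add(4, d), -1))) = Add(d, Mul(Pow(Add(4, d), -1), Add(d, Pow(d, 2)))))
U = 12 (U = Add(-3, Mul(-3, -5)) = Add(-3, 15) = 12)
Function('f')(t) = 12
Mul(Add(Function('f')(3), -9), Function('u')(0)) = Mul(Add(12, -9), Mul(0, Pow(Add(4, 0), -1), Add(5, Mul(2, 0)))) = Mul(3, Mul(0, Pow(4, -1), Add(5, 0))) = Mul(3, Mul(0, Rational(1, 4), 5)) = Mul(3, 0) = 0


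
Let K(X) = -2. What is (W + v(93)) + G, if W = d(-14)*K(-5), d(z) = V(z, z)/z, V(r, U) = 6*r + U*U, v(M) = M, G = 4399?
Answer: 4508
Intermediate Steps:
V(r, U) = U**2 + 6*r (V(r, U) = 6*r + U**2 = U**2 + 6*r)
d(z) = (z**2 + 6*z)/z
W = 16 (W = (6 - 14)*(-2) = -8*(-2) = 16)
(W + v(93)) + G = (16 + 93) + 4399 = 109 + 4399 = 4508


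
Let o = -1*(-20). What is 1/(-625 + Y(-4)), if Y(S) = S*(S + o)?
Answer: -1/689 ≈ -0.0014514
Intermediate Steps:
o = 20
Y(S) = S*(20 + S) (Y(S) = S*(S + 20) = S*(20 + S))
1/(-625 + Y(-4)) = 1/(-625 - 4*(20 - 4)) = 1/(-625 - 4*16) = 1/(-625 - 64) = 1/(-689) = -1/689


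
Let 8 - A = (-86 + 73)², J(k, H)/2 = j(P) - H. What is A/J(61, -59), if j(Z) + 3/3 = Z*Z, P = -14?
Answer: -161/508 ≈ -0.31693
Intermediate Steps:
j(Z) = -1 + Z² (j(Z) = -1 + Z*Z = -1 + Z²)
J(k, H) = 390 - 2*H (J(k, H) = 2*((-1 + (-14)²) - H) = 2*((-1 + 196) - H) = 2*(195 - H) = 390 - 2*H)
A = -161 (A = 8 - (-86 + 73)² = 8 - 1*(-13)² = 8 - 1*169 = 8 - 169 = -161)
A/J(61, -59) = -161/(390 - 2*(-59)) = -161/(390 + 118) = -161/508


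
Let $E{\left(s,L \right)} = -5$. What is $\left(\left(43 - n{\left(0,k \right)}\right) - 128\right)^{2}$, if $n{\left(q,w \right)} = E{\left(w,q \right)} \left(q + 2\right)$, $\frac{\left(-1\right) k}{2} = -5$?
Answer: $5625$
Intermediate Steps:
$k = 10$ ($k = \left(-2\right) \left(-5\right) = 10$)
$n{\left(q,w \right)} = -10 - 5 q$ ($n{\left(q,w \right)} = - 5 \left(q + 2\right) = - 5 \left(2 + q\right) = -10 - 5 q$)
$\left(\left(43 - n{\left(0,k \right)}\right) - 128\right)^{2} = \left(\left(43 - \left(-10 - 0\right)\right) - 128\right)^{2} = \left(\left(43 - \left(-10 + 0\right)\right) - 128\right)^{2} = \left(\left(43 - -10\right) - 128\right)^{2} = \left(\left(43 + 10\right) - 128\right)^{2} = \left(53 - 128\right)^{2} = \left(-75\right)^{2} = 5625$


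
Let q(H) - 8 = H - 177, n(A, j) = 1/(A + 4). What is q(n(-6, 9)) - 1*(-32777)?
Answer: 65215/2 ≈ 32608.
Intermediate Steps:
n(A, j) = 1/(4 + A)
q(H) = -169 + H (q(H) = 8 + (H - 177) = 8 + (-177 + H) = -169 + H)
q(n(-6, 9)) - 1*(-32777) = (-169 + 1/(4 - 6)) - 1*(-32777) = (-169 + 1/(-2)) + 32777 = (-169 - 1/2) + 32777 = -339/2 + 32777 = 65215/2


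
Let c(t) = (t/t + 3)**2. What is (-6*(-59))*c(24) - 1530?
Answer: 4134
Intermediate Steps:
c(t) = 16 (c(t) = (1 + 3)**2 = 4**2 = 16)
(-6*(-59))*c(24) - 1530 = -6*(-59)*16 - 1530 = 354*16 - 1530 = 5664 - 1530 = 4134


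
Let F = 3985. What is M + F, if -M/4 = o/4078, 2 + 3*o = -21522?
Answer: 24419293/6117 ≈ 3992.0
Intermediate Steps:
o = -21524/3 (o = -⅔ + (⅓)*(-21522) = -⅔ - 7174 = -21524/3 ≈ -7174.7)
M = 43048/6117 (M = -(-86096)/(3*4078) = -4*(-10762/6117) = 43048/6117 ≈ 7.0374)
M + F = 43048/6117 + 3985 = 24419293/6117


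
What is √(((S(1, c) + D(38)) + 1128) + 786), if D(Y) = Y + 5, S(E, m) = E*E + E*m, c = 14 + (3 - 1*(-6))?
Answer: √1981 ≈ 44.508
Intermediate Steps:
c = 23 (c = 14 + (3 + 6) = 14 + 9 = 23)
S(E, m) = E² + E*m
D(Y) = 5 + Y
√(((S(1, c) + D(38)) + 1128) + 786) = √(((1*(1 + 23) + (5 + 38)) + 1128) + 786) = √(((1*24 + 43) + 1128) + 786) = √(((24 + 43) + 1128) + 786) = √((67 + 1128) + 786) = √(1195 + 786) = √1981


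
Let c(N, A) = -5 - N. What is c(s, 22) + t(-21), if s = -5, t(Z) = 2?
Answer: 2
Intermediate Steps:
c(s, 22) + t(-21) = (-5 - 1*(-5)) + 2 = (-5 + 5) + 2 = 0 + 2 = 2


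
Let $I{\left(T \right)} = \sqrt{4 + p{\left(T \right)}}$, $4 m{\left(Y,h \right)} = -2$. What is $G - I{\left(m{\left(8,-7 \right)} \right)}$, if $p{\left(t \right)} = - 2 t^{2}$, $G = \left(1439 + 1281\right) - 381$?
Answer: $2339 - \frac{\sqrt{14}}{2} \approx 2337.1$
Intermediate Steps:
$G = 2339$ ($G = 2720 - 381 = 2339$)
$m{\left(Y,h \right)} = - \frac{1}{2}$ ($m{\left(Y,h \right)} = \frac{1}{4} \left(-2\right) = - \frac{1}{2}$)
$I{\left(T \right)} = \sqrt{4 - 2 T^{2}}$
$G - I{\left(m{\left(8,-7 \right)} \right)} = 2339 - \sqrt{4 - 2 \left(- \frac{1}{2}\right)^{2}} = 2339 - \sqrt{4 - \frac{1}{2}} = 2339 - \sqrt{\frac{7}{2}} = 2339 - \frac{\sqrt{14}}{2}$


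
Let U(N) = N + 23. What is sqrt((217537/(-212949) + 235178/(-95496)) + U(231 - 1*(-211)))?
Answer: sqrt(16362911896057106171)/188294238 ≈ 21.483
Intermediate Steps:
U(N) = 23 + N
sqrt((217537/(-212949) + 235178/(-95496)) + U(231 - 1*(-211))) = sqrt((217537/(-212949) + 235178/(-95496)) + (23 + (231 - 1*(-211)))) = sqrt((217537*(-1/212949) + 235178*(-1/95496)) + (23 + (231 + 211))) = sqrt((-217537/212949 - 117589/47748) + (23 + 442)) = sqrt(-11809138879/3389296284 + 465) = sqrt(1564213633181/3389296284) = sqrt(16362911896057106171)/188294238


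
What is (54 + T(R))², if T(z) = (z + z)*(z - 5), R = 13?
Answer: 68644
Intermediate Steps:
T(z) = 2*z*(-5 + z) (T(z) = (2*z)*(-5 + z) = 2*z*(-5 + z))
(54 + T(R))² = (54 + 2*13*(-5 + 13))² = (54 + 2*13*8)² = (54 + 208)² = 262² = 68644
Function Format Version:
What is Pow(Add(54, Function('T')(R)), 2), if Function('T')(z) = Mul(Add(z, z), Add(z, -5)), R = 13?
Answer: 68644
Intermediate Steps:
Function('T')(z) = Mul(2, z, Add(-5, z)) (Function('T')(z) = Mul(Mul(2, z), Add(-5, z)) = Mul(2, z, Add(-5, z)))
Pow(Add(54, Function('T')(R)), 2) = Pow(Add(54, Mul(2, 13, Add(-5, 13))), 2) = Pow(Add(54, Mul(2, 13, 8)), 2) = Pow(Add(54, 208), 2) = Pow(262, 2) = 68644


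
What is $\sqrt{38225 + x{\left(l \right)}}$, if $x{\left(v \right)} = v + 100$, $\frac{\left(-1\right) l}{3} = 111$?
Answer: $2 \sqrt{9498} \approx 194.92$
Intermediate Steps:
$l = -333$ ($l = \left(-3\right) 111 = -333$)
$x{\left(v \right)} = 100 + v$
$\sqrt{38225 + x{\left(l \right)}} = \sqrt{38225 + \left(100 - 333\right)} = \sqrt{38225 - 233} = \sqrt{37992} = 2 \sqrt{9498}$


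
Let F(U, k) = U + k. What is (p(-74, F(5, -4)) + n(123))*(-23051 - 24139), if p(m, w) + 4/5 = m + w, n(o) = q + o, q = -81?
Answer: 1500642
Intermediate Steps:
n(o) = -81 + o
p(m, w) = -⅘ + m + w (p(m, w) = -⅘ + (m + w) = -⅘ + m + w)
(p(-74, F(5, -4)) + n(123))*(-23051 - 24139) = ((-⅘ - 74 + (5 - 4)) + (-81 + 123))*(-23051 - 24139) = ((-⅘ - 74 + 1) + 42)*(-47190) = (-369/5 + 42)*(-47190) = -159/5*(-47190) = 1500642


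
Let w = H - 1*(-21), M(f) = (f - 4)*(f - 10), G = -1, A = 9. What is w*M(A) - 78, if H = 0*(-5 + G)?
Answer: -183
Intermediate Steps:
H = 0 (H = 0*(-5 - 1) = 0*(-6) = 0)
M(f) = (-10 + f)*(-4 + f) (M(f) = (-4 + f)*(-10 + f) = (-10 + f)*(-4 + f))
w = 21 (w = 0 - 1*(-21) = 0 + 21 = 21)
w*M(A) - 78 = 21*(40 + 9² - 14*9) - 78 = 21*(40 + 81 - 126) - 78 = 21*(-5) - 78 = -105 - 78 = -183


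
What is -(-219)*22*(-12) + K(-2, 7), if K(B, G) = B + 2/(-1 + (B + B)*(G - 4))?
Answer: -751636/13 ≈ -57818.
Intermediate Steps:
K(B, G) = B + 2/(-1 + 2*B*(-4 + G)) (K(B, G) = B + 2/(-1 + (2*B)*(-4 + G)) = B + 2/(-1 + 2*B*(-4 + G)))
-(-219)*22*(-12) + K(-2, 7) = -(-219)*22*(-12) + (-2 - 2 + 8*(-2)² - 2*7*(-2)²)/(1 + 8*(-2) - 2*(-2)*7) = -(-219)*(-264) + (-2 - 2 + 8*4 - 2*7*4)/(1 - 16 + 28) = -219*264 + (-2 - 2 + 32 - 56)/13 = -57816 + (1/13)*(-28) = -57816 - 28/13 = -751636/13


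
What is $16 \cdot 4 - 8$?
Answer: $56$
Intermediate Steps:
$16 \cdot 4 - 8 = 64 - 8 = 56$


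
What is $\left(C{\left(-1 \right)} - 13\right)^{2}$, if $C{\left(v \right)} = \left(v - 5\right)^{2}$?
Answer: $529$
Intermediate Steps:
$C{\left(v \right)} = \left(-5 + v\right)^{2}$
$\left(C{\left(-1 \right)} - 13\right)^{2} = \left(\left(-5 - 1\right)^{2} - 13\right)^{2} = \left(\left(-6\right)^{2} - 13\right)^{2} = \left(36 - 13\right)^{2} = 23^{2} = 529$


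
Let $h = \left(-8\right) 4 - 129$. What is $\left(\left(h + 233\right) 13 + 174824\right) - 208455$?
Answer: $-32695$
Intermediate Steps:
$h = -161$ ($h = -32 - 129 = -161$)
$\left(\left(h + 233\right) 13 + 174824\right) - 208455 = \left(\left(-161 + 233\right) 13 + 174824\right) - 208455 = \left(72 \cdot 13 + 174824\right) - 208455 = \left(936 + 174824\right) - 208455 = 175760 - 208455 = -32695$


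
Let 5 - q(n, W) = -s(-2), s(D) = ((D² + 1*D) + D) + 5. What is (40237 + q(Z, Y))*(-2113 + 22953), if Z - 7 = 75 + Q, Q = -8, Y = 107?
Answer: 838747480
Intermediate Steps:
Z = 74 (Z = 7 + (75 - 8) = 7 + 67 = 74)
s(D) = 5 + D² + 2*D (s(D) = ((D² + D) + D) + 5 = ((D + D²) + D) + 5 = (D² + 2*D) + 5 = 5 + D² + 2*D)
q(n, W) = 10 (q(n, W) = 5 - (-1)*(5 + (-2)² + 2*(-2)) = 5 - (-1)*(5 + 4 - 4) = 5 - (-1)*5 = 5 - 1*(-5) = 5 + 5 = 10)
(40237 + q(Z, Y))*(-2113 + 22953) = (40237 + 10)*(-2113 + 22953) = 40247*20840 = 838747480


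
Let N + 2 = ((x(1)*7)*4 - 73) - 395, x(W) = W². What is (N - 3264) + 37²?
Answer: -2337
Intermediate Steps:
N = -442 (N = -2 + (((1²*7)*4 - 73) - 395) = -2 + (((1*7)*4 - 73) - 395) = -2 + ((7*4 - 73) - 395) = -2 + ((28 - 73) - 395) = -2 + (-45 - 395) = -2 - 440 = -442)
(N - 3264) + 37² = (-442 - 3264) + 37² = -3706 + 1369 = -2337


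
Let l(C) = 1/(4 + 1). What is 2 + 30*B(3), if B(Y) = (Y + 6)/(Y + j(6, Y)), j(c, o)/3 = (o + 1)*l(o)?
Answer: 52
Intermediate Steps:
l(C) = 1/5
j(c, o) = 3/5 + 3*o/5 (j(c, o) = 3*((o + 1)*(1/5)) = 3*((1 + o)*(1/5)) = 3*(1/5 + o/5) = 3/5 + 3*o/5)
B(Y) = (6 + Y)/(3/5 + 8*Y/5) (B(Y) = (Y + 6)/(Y + (3/5 + 3*Y/5)) = (6 + Y)/(3/5 + 8*Y/5))
2 + 30*B(3) = 2 + 30*(5*(6 + 3)/(3 + 8*3)) = 2 + 30*(5*9/(3 + 24)) = 2 + 30*(5*9/27) = 2 + 30*(5*(1/27)*9) = 2 + 30*(5/3) = 2 + 50 = 52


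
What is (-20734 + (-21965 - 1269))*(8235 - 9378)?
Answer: 50255424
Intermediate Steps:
(-20734 + (-21965 - 1269))*(8235 - 9378) = (-20734 - 23234)*(-1143) = -43968*(-1143) = 50255424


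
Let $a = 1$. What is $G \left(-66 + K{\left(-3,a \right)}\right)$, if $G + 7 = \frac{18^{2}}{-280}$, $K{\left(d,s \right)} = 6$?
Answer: $\frac{3426}{7} \approx 489.43$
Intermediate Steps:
$G = - \frac{571}{70}$ ($G = -7 + \frac{18^{2}}{-280} = -7 + 324 \left(- \frac{1}{280}\right) = -7 - \frac{81}{70} = - \frac{571}{70} \approx -8.1571$)
$G \left(-66 + K{\left(-3,a \right)}\right) = - \frac{571 \left(-66 + 6\right)}{70} = \left(- \frac{571}{70}\right) \left(-60\right) = \frac{3426}{7}$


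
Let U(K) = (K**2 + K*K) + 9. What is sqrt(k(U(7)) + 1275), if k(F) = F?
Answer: sqrt(1382) ≈ 37.175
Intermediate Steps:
U(K) = 9 + 2*K**2 (U(K) = (K**2 + K**2) + 9 = 2*K**2 + 9 = 9 + 2*K**2)
sqrt(k(U(7)) + 1275) = sqrt((9 + 2*7**2) + 1275) = sqrt((9 + 2*49) + 1275) = sqrt((9 + 98) + 1275) = sqrt(107 + 1275) = sqrt(1382)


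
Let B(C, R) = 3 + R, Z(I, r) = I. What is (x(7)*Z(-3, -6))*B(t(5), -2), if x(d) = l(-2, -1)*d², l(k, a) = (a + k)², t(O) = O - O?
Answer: -1323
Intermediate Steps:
t(O) = 0
x(d) = 9*d² (x(d) = (-1 - 2)²*d² = (-3)²*d² = 9*d²)
(x(7)*Z(-3, -6))*B(t(5), -2) = ((9*7²)*(-3))*(3 - 2) = ((9*49)*(-3))*1 = (441*(-3))*1 = -1323*1 = -1323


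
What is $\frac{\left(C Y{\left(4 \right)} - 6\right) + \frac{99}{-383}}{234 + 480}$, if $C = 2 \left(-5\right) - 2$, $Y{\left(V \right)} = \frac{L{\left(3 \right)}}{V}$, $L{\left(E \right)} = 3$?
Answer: $- \frac{974}{45577} \approx -0.02137$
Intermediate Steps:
$Y{\left(V \right)} = \frac{3}{V}$
$C = -12$ ($C = -10 - 2 = -12$)
$\frac{\left(C Y{\left(4 \right)} - 6\right) + \frac{99}{-383}}{234 + 480} = \frac{\left(- 12 \cdot \frac{3}{4} - 6\right) + \frac{99}{-383}}{234 + 480} = \frac{\left(- 12 \cdot 3 \cdot \frac{1}{4} - 6\right) + 99 \left(- \frac{1}{383}\right)}{714} = \left(\left(\left(-12\right) \frac{3}{4} - 6\right) - \frac{99}{383}\right) \frac{1}{714} = \left(\left(-9 - 6\right) - \frac{99}{383}\right) \frac{1}{714} = \left(-15 - \frac{99}{383}\right) \frac{1}{714} = \left(- \frac{5844}{383}\right) \frac{1}{714} = - \frac{974}{45577}$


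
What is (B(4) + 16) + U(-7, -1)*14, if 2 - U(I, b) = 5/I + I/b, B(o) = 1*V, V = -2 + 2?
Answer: -44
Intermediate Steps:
V = 0
B(o) = 0 (B(o) = 1*0 = 0)
U(I, b) = 2 - 5/I - I/b (U(I, b) = 2 - (5/I + I/b) = 2 + (-5/I - I/b) = 2 - 5/I - I/b)
(B(4) + 16) + U(-7, -1)*14 = (0 + 16) + (2 - 5/(-7) - 1*(-7)/(-1))*14 = 16 + (2 - 5*(-1/7) - 1*(-7)*(-1))*14 = 16 + (2 + 5/7 - 7)*14 = 16 - 30/7*14 = 16 - 60 = -44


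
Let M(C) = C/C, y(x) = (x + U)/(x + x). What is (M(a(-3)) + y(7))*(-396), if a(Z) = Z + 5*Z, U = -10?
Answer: -2178/7 ≈ -311.14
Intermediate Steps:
y(x) = (-10 + x)/(2*x) (y(x) = (x - 10)/(x + x) = (-10 + x)/((2*x)) = (-10 + x)*(1/(2*x)) = (-10 + x)/(2*x))
a(Z) = 6*Z
M(C) = 1
(M(a(-3)) + y(7))*(-396) = (1 + (1/2)*(-10 + 7)/7)*(-396) = (1 + (1/2)*(1/7)*(-3))*(-396) = (1 - 3/14)*(-396) = (11/14)*(-396) = -2178/7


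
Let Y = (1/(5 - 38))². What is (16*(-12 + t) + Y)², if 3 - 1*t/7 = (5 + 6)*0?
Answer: 24591571489/1185921 ≈ 20736.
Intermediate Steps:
t = 21 (t = 21 - 7*(5 + 6)*0 = 21 - 77*0 = 21 - 7*0 = 21 + 0 = 21)
Y = 1/1089 (Y = (1/(-33))² = (-1/33)² = 1/1089 ≈ 0.00091827)
(16*(-12 + t) + Y)² = (16*(-12 + 21) + 1/1089)² = (16*9 + 1/1089)² = (144 + 1/1089)² = (156817/1089)² = 24591571489/1185921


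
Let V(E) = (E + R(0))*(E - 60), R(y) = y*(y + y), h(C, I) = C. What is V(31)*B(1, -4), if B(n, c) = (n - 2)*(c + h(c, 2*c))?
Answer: -7192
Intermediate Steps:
R(y) = 2*y**2 (R(y) = y*(2*y) = 2*y**2)
V(E) = E*(-60 + E) (V(E) = (E + 2*0**2)*(E - 60) = (E + 2*0)*(-60 + E) = (E + 0)*(-60 + E) = E*(-60 + E))
B(n, c) = 2*c*(-2 + n) (B(n, c) = (n - 2)*(c + c) = (-2 + n)*(2*c) = 2*c*(-2 + n))
V(31)*B(1, -4) = (31*(-60 + 31))*(2*(-4)*(-2 + 1)) = (31*(-29))*(2*(-4)*(-1)) = -899*8 = -7192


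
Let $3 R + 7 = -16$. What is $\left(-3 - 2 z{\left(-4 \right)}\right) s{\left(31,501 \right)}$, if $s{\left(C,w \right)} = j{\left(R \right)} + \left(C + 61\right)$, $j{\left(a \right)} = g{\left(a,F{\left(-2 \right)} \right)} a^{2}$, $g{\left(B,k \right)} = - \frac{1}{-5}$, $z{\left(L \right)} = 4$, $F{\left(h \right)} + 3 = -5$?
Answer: $- \frac{51359}{45} \approx -1141.3$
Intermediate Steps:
$F{\left(h \right)} = -8$ ($F{\left(h \right)} = -3 - 5 = -8$)
$g{\left(B,k \right)} = \frac{1}{5}$ ($g{\left(B,k \right)} = \left(-1\right) \left(- \frac{1}{5}\right) = \frac{1}{5}$)
$R = - \frac{23}{3}$ ($R = - \frac{7}{3} + \frac{1}{3} \left(-16\right) = - \frac{7}{3} - \frac{16}{3} = - \frac{23}{3} \approx -7.6667$)
$j{\left(a \right)} = \frac{a^{2}}{5}$
$s{\left(C,w \right)} = \frac{3274}{45} + C$ ($s{\left(C,w \right)} = \frac{\left(- \frac{23}{3}\right)^{2}}{5} + \left(C + 61\right) = \frac{1}{5} \cdot \frac{529}{9} + \left(61 + C\right) = \frac{529}{45} + \left(61 + C\right) = \frac{3274}{45} + C$)
$\left(-3 - 2 z{\left(-4 \right)}\right) s{\left(31,501 \right)} = \left(-3 - 8\right) \left(\frac{3274}{45} + 31\right) = \left(-3 - 8\right) \frac{4669}{45} = \left(-11\right) \frac{4669}{45} = - \frac{51359}{45}$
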